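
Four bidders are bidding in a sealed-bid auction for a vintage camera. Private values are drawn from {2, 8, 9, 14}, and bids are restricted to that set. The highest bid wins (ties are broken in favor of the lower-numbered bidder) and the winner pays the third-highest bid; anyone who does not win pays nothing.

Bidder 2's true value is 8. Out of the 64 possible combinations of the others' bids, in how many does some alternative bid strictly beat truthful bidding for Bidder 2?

6

Others bid (2, 2, 9): truth gives 0; bid 9 gives 6 > 0. Violating.
Others bid (2, 2, 14): truth gives 0; bid 14 gives 6 > 0. Violating.
Others bid (2, 9, 2): truth gives 0; bid 9 gives 6 > 0. Violating.
Others bid (2, 14, 2): truth gives 0; bid 14 gives 6 > 0. Violating.
Others bid (2, 2, 2): truth gives 6; no alternative beats it.
Others bid (2, 2, 8): truth gives 6; no alternative beats it.
(Checking all 64 profiles: 6 have a profitable deviation, 58 do not.)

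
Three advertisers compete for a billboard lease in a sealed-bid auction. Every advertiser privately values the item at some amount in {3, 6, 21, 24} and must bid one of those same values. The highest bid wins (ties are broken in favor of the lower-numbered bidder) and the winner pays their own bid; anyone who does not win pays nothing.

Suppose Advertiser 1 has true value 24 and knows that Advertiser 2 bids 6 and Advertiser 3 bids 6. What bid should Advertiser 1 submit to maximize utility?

Bid 3: loses, pays 0, utility 0.
Bid 6: wins, pays 6, utility 24 - 6 = 18.
Bid 21: wins, pays 21, utility 24 - 21 = 3.
Bid 24: wins, pays 24, utility 24 - 24 = 0.
The best choice is 6 with utility 18.

6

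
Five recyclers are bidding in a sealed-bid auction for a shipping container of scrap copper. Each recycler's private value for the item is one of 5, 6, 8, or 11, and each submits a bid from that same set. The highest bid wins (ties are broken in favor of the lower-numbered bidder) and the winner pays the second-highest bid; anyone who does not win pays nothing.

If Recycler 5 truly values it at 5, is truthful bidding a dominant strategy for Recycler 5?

Check each profile of the others' bids and compare truth against every alternative bid.
Others bid (5, 5, 5, 5): truth gives 0, best alternative gives 0.
Others bid (5, 5, 5, 6): truth gives 0, best alternative gives 0.
Others bid (5, 5, 5, 8): truth gives 0, best alternative gives 0.
Others bid (5, 5, 5, 11): truth gives 0, best alternative gives 0.
Others bid (5, 5, 6, 5): truth gives 0, best alternative gives 0.
Others bid (5, 5, 6, 6): truth gives 0, best alternative gives 0.
(Remaining 250 profiles checked similarly; truth is weakly best in each.)
In every case the truthful bid is at least as good as any alternative, so it is a dominant strategy.

Yes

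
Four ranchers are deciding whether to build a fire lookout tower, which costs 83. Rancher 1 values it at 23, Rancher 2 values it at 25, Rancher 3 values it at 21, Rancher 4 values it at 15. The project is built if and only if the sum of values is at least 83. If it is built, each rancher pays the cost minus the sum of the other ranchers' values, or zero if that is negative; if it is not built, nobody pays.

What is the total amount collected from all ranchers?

Total value 84 ≥ cost 83, so it is built.
Rancher 1: others sum to 61; max(0, 83 - 61) = 22.
Rancher 2: others sum to 59; max(0, 83 - 59) = 24.
Rancher 3: others sum to 63; max(0, 83 - 63) = 20.
Rancher 4: others sum to 69; max(0, 83 - 69) = 14.
Total collected = 22 + 24 + 20 + 14 = 80.

80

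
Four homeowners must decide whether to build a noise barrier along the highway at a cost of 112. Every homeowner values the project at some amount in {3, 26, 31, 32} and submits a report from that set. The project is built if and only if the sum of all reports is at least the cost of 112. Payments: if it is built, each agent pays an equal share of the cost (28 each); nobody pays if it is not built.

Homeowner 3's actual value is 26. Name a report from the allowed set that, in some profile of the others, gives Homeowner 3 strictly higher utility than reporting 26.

Suppose Homeowner 1 reports 26, Homeowner 2 reports 31 and Homeowner 4 reports 31.
Report 26: project built, pays 28, utility 26 - 28 = -2.
Report 3: project not built, utility 0.
So reporting 3 beats truth here (0 > -2).

3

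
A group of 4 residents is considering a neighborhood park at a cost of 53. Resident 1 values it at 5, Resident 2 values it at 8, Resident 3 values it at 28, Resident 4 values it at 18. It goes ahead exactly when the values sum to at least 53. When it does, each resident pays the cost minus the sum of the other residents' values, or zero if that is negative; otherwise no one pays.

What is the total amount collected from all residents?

36

Total value 59 ≥ cost 53, so it is built.
Resident 1: others sum to 54; max(0, 53 - 54) = 0.
Resident 2: others sum to 51; max(0, 53 - 51) = 2.
Resident 3: others sum to 31; max(0, 53 - 31) = 22.
Resident 4: others sum to 41; max(0, 53 - 41) = 12.
Total collected = 0 + 2 + 22 + 12 = 36.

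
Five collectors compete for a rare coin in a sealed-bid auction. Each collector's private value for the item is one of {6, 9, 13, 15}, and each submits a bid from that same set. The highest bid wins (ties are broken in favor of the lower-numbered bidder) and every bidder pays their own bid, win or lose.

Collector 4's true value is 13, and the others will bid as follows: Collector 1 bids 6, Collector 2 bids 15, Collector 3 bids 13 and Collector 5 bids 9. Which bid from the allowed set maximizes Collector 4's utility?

6

Bid 6: loses but pays 6, utility -6.
Bid 9: loses but pays 9, utility -9.
Bid 13: loses but pays 13, utility -13.
Bid 15: loses but pays 15, utility -15.
The best choice is 6 with utility -6.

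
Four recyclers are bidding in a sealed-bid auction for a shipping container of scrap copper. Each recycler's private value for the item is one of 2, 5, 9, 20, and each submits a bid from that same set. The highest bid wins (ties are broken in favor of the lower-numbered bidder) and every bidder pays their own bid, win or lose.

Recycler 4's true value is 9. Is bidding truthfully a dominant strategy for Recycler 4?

Consider the case where Recycler 1 bids 2, Recycler 2 bids 2 and Recycler 3 bids 2.
Truthful bid 9: wins, pays 9, utility 9 - 9 = 0.
Bid 5 instead: wins, pays 5, utility 9 - 5 = 4.
Since 4 > 0, bidding 5 is strictly better here, so truthful bidding is not dominant.

No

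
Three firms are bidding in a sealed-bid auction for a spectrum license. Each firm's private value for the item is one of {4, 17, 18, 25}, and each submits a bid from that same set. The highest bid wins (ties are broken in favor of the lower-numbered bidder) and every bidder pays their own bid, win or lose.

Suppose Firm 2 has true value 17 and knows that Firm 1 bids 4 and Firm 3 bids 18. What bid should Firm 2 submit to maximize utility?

18

Bid 4: loses but pays 4, utility -4.
Bid 17: loses but pays 17, utility -17.
Bid 18: wins, pays 18, utility 17 - 18 = -1.
Bid 25: wins, pays 25, utility 17 - 25 = -8.
The best choice is 18 with utility -1.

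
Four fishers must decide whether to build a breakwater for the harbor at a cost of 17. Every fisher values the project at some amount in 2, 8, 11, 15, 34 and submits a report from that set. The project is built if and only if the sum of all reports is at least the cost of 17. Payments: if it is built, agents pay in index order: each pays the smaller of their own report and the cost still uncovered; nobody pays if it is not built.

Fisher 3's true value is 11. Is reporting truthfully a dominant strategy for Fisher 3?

No

Consider the case where Fisher 1 reports 2, Fisher 2 reports 2 and Fisher 4 reports 8.
Truthful report 11: project built, pays 11, utility 11 - 11 = 0.
Report 8 instead: project built, pays 8, utility 11 - 8 = 3.
Since 3 > 0, reporting 8 is strictly better here, so truthful reporting is not dominant.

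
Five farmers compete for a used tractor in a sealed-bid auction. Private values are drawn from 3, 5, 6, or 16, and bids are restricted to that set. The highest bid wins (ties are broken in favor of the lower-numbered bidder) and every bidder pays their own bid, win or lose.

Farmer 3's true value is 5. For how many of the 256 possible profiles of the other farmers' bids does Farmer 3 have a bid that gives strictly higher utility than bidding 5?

Others bid (3, 3, 3, 6): truth gives -5; bid 6 gives -1 > -5. Violating.
Others bid (3, 3, 3, 16): truth gives -5; bid 3 gives -3 > -5. Violating.
Others bid (3, 3, 5, 6): truth gives -5; bid 6 gives -1 > -5. Violating.
Others bid (3, 3, 5, 16): truth gives -5; bid 3 gives -3 > -5. Violating.
Others bid (3, 3, 3, 3): truth gives 0; no alternative beats it.
Others bid (3, 3, 3, 5): truth gives 0; no alternative beats it.
(Checking all 256 profiles: 252 have a profitable deviation, 4 do not.)

252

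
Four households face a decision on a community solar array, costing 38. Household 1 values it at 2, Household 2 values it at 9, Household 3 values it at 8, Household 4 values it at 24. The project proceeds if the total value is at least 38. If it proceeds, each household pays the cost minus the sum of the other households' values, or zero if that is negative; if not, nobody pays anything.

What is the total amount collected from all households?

Total value 43 ≥ cost 38, so it is built.
Household 1: others sum to 41; max(0, 38 - 41) = 0.
Household 2: others sum to 34; max(0, 38 - 34) = 4.
Household 3: others sum to 35; max(0, 38 - 35) = 3.
Household 4: others sum to 19; max(0, 38 - 19) = 19.
Total collected = 0 + 4 + 3 + 19 = 26.

26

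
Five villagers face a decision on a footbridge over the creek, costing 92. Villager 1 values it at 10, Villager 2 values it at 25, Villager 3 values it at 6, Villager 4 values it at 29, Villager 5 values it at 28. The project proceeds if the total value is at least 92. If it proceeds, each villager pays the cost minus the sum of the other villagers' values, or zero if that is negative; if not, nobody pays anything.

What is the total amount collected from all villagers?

68

Total value 98 ≥ cost 92, so it is built.
Villager 1: others sum to 88; max(0, 92 - 88) = 4.
Villager 2: others sum to 73; max(0, 92 - 73) = 19.
Villager 3: others sum to 92; max(0, 92 - 92) = 0.
Villager 4: others sum to 69; max(0, 92 - 69) = 23.
Villager 5: others sum to 70; max(0, 92 - 70) = 22.
Total collected = 4 + 19 + 0 + 23 + 22 = 68.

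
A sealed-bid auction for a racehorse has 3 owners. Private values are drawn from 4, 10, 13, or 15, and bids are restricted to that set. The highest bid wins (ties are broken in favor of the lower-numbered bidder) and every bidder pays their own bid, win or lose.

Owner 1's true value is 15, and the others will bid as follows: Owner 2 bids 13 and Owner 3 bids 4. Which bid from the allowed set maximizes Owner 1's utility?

Bid 4: loses but pays 4, utility -4.
Bid 10: loses but pays 10, utility -10.
Bid 13: wins, pays 13, utility 15 - 13 = 2.
Bid 15: wins, pays 15, utility 15 - 15 = 0.
The best choice is 13 with utility 2.

13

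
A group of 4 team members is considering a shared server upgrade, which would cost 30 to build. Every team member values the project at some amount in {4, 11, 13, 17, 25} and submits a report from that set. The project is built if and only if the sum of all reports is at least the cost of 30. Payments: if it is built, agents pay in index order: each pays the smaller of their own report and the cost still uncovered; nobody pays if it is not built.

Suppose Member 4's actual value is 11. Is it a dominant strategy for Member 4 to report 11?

Yes

Check each profile of the others' reports and compare truth against every alternative report.
Others report (4, 4, 25): truth gives 11, best alternative gives 11.
Others report (4, 11, 17): truth gives 11, best alternative gives 11.
Others report (4, 11, 25): truth gives 11, best alternative gives 11.
Others report (4, 13, 13): truth gives 11, best alternative gives 11.
Others report (4, 13, 17): truth gives 11, best alternative gives 11.
Others report (4, 13, 25): truth gives 11, best alternative gives 11.
(Remaining 119 profiles checked similarly; truth is weakly best in each.)
In every case the truthful report is at least as good as any alternative, so it is a dominant strategy.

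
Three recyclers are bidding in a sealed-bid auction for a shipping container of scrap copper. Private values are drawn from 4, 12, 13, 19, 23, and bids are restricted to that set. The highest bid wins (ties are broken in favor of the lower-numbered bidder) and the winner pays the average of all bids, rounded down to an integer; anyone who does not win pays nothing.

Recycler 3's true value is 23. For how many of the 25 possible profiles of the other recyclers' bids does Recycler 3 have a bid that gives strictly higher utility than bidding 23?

9

Others bid (4, 4): truth gives 13; bid 12 gives 17 > 13. Violating.
Others bid (4, 12): truth gives 10; bid 13 gives 14 > 10. Violating.
Others bid (4, 13): truth gives 10; bid 19 gives 11 > 10. Violating.
Others bid (12, 4): truth gives 10; bid 13 gives 14 > 10. Violating.
Others bid (4, 19): truth gives 8; no alternative beats it.
Others bid (4, 23): truth gives 0; no alternative beats it.
(Checking all 25 profiles: 9 have a profitable deviation, 16 do not.)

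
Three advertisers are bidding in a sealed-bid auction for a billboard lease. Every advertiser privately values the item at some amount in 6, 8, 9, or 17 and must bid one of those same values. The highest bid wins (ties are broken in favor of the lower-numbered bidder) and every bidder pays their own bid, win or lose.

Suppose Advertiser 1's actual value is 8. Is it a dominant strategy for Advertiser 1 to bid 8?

Consider the case where Advertiser 2 bids 6 and Advertiser 3 bids 6.
Truthful bid 8: wins, pays 8, utility 8 - 8 = 0.
Bid 6 instead: wins, pays 6, utility 8 - 6 = 2.
Since 2 > 0, bidding 6 is strictly better here, so truthful bidding is not dominant.

No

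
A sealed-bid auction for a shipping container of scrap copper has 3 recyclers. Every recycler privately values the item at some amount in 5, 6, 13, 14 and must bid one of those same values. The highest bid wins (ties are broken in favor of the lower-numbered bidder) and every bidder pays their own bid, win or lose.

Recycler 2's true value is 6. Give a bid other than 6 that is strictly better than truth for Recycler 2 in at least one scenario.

5

Suppose Recycler 1 bids 5 and Recycler 3 bids 13.
Bid 6: loses but pays 6, utility -6.
Bid 5: loses but pays 5, utility -5.
So bidding 5 beats truth here (-5 > -6).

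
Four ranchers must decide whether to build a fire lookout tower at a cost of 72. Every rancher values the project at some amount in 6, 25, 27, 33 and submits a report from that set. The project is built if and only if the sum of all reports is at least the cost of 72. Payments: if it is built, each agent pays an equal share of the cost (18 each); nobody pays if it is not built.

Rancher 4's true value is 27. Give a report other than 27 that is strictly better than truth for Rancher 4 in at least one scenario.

33

Suppose Rancher 1 reports 6, Rancher 2 reports 6 and Rancher 3 reports 27.
Report 27: project not built, utility 0.
Report 33: project built, pays 18, utility 27 - 18 = 9.
So reporting 33 beats truth here (9 > 0).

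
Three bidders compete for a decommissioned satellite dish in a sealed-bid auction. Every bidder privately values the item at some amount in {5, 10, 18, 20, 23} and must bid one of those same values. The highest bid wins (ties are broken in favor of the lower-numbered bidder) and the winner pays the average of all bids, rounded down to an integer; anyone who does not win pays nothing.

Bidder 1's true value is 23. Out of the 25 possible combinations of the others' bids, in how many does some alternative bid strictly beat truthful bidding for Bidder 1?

16

Others bid (5, 5): truth gives 12; bid 5 gives 18 > 12. Violating.
Others bid (5, 10): truth gives 11; bid 10 gives 15 > 11. Violating.
Others bid (5, 18): truth gives 8; bid 18 gives 10 > 8. Violating.
Others bid (5, 20): truth gives 7; bid 20 gives 8 > 7. Violating.
Others bid (5, 23): truth gives 6; no alternative beats it.
Others bid (10, 23): truth gives 5; no alternative beats it.
(Checking all 25 profiles: 16 have a profitable deviation, 9 do not.)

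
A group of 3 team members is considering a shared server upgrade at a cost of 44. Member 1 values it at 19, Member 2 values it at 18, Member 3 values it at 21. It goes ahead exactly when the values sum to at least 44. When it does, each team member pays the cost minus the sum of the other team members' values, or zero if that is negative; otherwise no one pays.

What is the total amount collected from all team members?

16

Total value 58 ≥ cost 44, so it is built.
Member 1: others sum to 39; max(0, 44 - 39) = 5.
Member 2: others sum to 40; max(0, 44 - 40) = 4.
Member 3: others sum to 37; max(0, 44 - 37) = 7.
Total collected = 5 + 4 + 7 = 16.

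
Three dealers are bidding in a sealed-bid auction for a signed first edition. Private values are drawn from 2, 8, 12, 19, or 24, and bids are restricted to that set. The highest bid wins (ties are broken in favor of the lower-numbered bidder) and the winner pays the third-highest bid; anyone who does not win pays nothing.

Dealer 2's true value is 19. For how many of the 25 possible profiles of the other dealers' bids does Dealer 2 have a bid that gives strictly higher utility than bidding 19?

Others bid (2, 24): truth gives 0; bid 24 gives 17 > 0. Violating.
Others bid (8, 24): truth gives 0; bid 24 gives 11 > 0. Violating.
Others bid (12, 24): truth gives 0; bid 24 gives 7 > 0. Violating.
Others bid (19, 2): truth gives 0; bid 24 gives 17 > 0. Violating.
Others bid (2, 2): truth gives 17; no alternative beats it.
Others bid (2, 8): truth gives 17; no alternative beats it.
(Checking all 25 profiles: 6 have a profitable deviation, 19 do not.)

6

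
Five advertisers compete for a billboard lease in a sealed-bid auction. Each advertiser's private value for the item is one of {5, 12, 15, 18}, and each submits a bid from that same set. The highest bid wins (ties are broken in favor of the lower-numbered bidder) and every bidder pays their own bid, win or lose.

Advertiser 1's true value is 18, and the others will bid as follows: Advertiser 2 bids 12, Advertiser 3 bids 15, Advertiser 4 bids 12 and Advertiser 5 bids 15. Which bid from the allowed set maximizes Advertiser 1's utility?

Bid 5: loses but pays 5, utility -5.
Bid 12: loses but pays 12, utility -12.
Bid 15: wins, pays 15, utility 18 - 15 = 3.
Bid 18: wins, pays 18, utility 18 - 18 = 0.
The best choice is 15 with utility 3.

15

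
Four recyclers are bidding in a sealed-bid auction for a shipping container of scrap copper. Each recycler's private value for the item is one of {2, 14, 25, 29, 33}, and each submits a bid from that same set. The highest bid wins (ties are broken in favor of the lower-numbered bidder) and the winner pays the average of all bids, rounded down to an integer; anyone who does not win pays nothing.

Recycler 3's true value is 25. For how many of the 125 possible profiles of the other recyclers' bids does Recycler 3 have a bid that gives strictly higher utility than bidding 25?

Others bid (2, 2, 2): truth gives 18; bid 14 gives 20 > 18. Violating.
Others bid (2, 2, 14): truth gives 15; bid 14 gives 17 > 15. Violating.
Others bid (2, 2, 29): truth gives 0; bid 29 gives 10 > 0. Violating.
Others bid (2, 2, 33): truth gives 0; bid 33 gives 8 > 0. Violating.
Others bid (2, 2, 25): truth gives 12; no alternative beats it.
Others bid (2, 14, 2): truth gives 15; no alternative beats it.
(Checking all 125 profiles: 47 have a profitable deviation, 78 do not.)

47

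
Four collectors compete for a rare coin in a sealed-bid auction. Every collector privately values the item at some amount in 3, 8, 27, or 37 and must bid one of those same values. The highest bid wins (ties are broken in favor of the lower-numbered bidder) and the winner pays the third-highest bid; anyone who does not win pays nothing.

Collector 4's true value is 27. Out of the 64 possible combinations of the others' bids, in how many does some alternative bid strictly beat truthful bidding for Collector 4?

12

Others bid (3, 3, 27): truth gives 0; bid 37 gives 24 > 0. Violating.
Others bid (3, 8, 27): truth gives 0; bid 37 gives 19 > 0. Violating.
Others bid (3, 27, 3): truth gives 0; bid 37 gives 24 > 0. Violating.
Others bid (3, 27, 8): truth gives 0; bid 37 gives 19 > 0. Violating.
Others bid (3, 3, 3): truth gives 24; no alternative beats it.
Others bid (3, 3, 8): truth gives 24; no alternative beats it.
(Checking all 64 profiles: 12 have a profitable deviation, 52 do not.)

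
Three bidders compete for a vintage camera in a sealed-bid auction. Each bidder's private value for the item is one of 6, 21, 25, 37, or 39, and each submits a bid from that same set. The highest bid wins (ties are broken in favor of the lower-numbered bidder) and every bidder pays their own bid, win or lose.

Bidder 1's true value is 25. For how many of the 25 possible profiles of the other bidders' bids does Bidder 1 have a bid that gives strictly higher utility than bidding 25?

20

Others bid (6, 6): truth gives 0; bid 6 gives 19 > 0. Violating.
Others bid (6, 21): truth gives 0; bid 21 gives 4 > 0. Violating.
Others bid (6, 37): truth gives -25; bid 6 gives -6 > -25. Violating.
Others bid (6, 39): truth gives -25; bid 6 gives -6 > -25. Violating.
Others bid (6, 25): truth gives 0; no alternative beats it.
Others bid (21, 25): truth gives 0; no alternative beats it.
(Checking all 25 profiles: 20 have a profitable deviation, 5 do not.)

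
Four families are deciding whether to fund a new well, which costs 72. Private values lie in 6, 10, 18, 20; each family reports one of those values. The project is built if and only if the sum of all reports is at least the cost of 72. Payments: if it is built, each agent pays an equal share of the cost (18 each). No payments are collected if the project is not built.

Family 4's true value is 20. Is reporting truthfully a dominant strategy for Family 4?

Check each profile of the others' reports and compare truth against every alternative report.
Others report (18, 18, 18): truth gives 2, best alternative gives 2.
Others report (18, 18, 20): truth gives 2, best alternative gives 2.
Others report (18, 20, 18): truth gives 2, best alternative gives 2.
Others report (18, 20, 20): truth gives 2, best alternative gives 2.
Others report (20, 18, 18): truth gives 2, best alternative gives 2.
Others report (20, 18, 20): truth gives 2, best alternative gives 2.
(Remaining 58 profiles checked similarly; truth is weakly best in each.)
In every case the truthful report is at least as good as any alternative, so it is a dominant strategy.

Yes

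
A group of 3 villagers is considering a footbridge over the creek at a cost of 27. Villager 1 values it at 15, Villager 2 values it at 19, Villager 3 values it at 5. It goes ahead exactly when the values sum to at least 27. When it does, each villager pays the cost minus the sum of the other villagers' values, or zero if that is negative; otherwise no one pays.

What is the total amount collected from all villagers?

Total value 39 ≥ cost 27, so it is built.
Villager 1: others sum to 24; max(0, 27 - 24) = 3.
Villager 2: others sum to 20; max(0, 27 - 20) = 7.
Villager 3: others sum to 34; max(0, 27 - 34) = 0.
Total collected = 3 + 7 + 0 = 10.

10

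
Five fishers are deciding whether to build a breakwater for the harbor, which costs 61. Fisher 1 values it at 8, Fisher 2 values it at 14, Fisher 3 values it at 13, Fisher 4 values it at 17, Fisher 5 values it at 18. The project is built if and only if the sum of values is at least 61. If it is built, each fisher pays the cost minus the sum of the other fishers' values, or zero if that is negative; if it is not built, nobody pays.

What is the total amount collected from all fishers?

26

Total value 70 ≥ cost 61, so it is built.
Fisher 1: others sum to 62; max(0, 61 - 62) = 0.
Fisher 2: others sum to 56; max(0, 61 - 56) = 5.
Fisher 3: others sum to 57; max(0, 61 - 57) = 4.
Fisher 4: others sum to 53; max(0, 61 - 53) = 8.
Fisher 5: others sum to 52; max(0, 61 - 52) = 9.
Total collected = 0 + 5 + 4 + 8 + 9 = 26.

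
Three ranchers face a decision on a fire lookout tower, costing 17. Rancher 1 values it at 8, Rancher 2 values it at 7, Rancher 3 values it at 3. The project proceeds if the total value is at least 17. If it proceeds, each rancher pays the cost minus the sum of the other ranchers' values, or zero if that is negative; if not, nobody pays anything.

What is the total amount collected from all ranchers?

15

Total value 18 ≥ cost 17, so it is built.
Rancher 1: others sum to 10; max(0, 17 - 10) = 7.
Rancher 2: others sum to 11; max(0, 17 - 11) = 6.
Rancher 3: others sum to 15; max(0, 17 - 15) = 2.
Total collected = 7 + 6 + 2 = 15.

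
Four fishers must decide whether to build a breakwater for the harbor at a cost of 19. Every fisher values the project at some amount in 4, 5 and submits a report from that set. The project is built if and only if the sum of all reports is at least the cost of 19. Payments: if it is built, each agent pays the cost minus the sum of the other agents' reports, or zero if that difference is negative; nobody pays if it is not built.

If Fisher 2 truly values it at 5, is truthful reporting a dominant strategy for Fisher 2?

Yes

Check each profile of the others' reports and compare truth against every alternative report.
Others report (5, 5, 5): truth gives 1, best alternative gives 1.
Others report (4, 4, 4): truth gives 0, best alternative gives 0.
Others report (4, 4, 5): truth gives 0, best alternative gives 0.
Others report (4, 5, 4): truth gives 0, best alternative gives 0.
Others report (4, 5, 5): truth gives 0, best alternative gives 0.
Others report (5, 4, 4): truth gives 0, best alternative gives 0.
(Remaining 2 profiles checked similarly; truth is weakly best in each.)
In every case the truthful report is at least as good as any alternative, so it is a dominant strategy.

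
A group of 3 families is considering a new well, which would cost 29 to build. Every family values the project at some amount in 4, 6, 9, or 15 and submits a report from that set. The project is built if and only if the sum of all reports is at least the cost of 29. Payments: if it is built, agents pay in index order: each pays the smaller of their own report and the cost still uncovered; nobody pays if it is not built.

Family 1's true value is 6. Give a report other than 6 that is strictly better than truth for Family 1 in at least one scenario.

Suppose Family 2 reports 15 and Family 3 reports 15.
Report 6: project built, pays 6, utility 6 - 6 = 0.
Report 4: project built, pays 4, utility 6 - 4 = 2.
So reporting 4 beats truth here (2 > 0).

4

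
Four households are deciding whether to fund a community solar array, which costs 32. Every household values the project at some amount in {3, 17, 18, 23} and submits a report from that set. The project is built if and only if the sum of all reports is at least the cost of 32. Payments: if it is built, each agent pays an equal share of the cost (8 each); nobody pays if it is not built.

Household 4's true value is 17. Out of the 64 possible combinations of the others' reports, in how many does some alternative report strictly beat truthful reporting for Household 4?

Others report (3, 3, 3): truth gives 0; report 23 gives 9 > 0. Violating.
Others report (3, 3, 17): truth gives 9; no alternative beats it.
Others report (3, 3, 18): truth gives 9; no alternative beats it.
(Checking all 64 profiles: 1 has a profitable deviation, 63 do not.)

1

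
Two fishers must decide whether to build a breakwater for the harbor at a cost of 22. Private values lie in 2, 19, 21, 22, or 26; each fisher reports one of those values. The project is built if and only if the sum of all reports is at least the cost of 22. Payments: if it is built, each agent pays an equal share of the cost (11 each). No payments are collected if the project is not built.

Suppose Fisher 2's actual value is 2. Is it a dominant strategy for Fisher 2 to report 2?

Check each profile of the others' reports and compare truth against every alternative report.
Others report (19): truth gives 0, best alternative gives -9.
Others report (21): truth gives -9, best alternative gives -9.
Others report (22): truth gives -9, best alternative gives -9.
Others report (26): truth gives -9, best alternative gives -9.
Others report (2): truth gives 0, best alternative gives 0.
In every case the truthful report is at least as good as any alternative, so it is a dominant strategy.

Yes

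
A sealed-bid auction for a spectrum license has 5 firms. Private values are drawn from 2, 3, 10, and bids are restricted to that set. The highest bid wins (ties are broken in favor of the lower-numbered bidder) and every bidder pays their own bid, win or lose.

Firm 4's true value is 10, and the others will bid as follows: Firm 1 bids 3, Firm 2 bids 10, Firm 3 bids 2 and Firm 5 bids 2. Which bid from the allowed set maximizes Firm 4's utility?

2

Bid 2: loses but pays 2, utility -2.
Bid 3: loses but pays 3, utility -3.
Bid 10: loses but pays 10, utility -10.
The best choice is 2 with utility -2.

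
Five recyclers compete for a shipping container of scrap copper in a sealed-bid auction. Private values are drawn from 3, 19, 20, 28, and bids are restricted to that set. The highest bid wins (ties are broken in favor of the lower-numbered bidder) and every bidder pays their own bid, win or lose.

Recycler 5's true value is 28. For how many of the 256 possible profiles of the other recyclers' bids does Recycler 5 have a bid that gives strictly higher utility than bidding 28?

Others bid (3, 3, 3, 3): truth gives 0; bid 19 gives 9 > 0. Violating.
Others bid (3, 3, 3, 19): truth gives 0; bid 20 gives 8 > 0. Violating.
Others bid (3, 3, 3, 28): truth gives -28; bid 3 gives -3 > -28. Violating.
Others bid (3, 3, 19, 3): truth gives 0; bid 20 gives 8 > 0. Violating.
Others bid (3, 3, 3, 20): truth gives 0; no alternative beats it.
Others bid (3, 3, 19, 20): truth gives 0; no alternative beats it.
(Checking all 256 profiles: 191 have a profitable deviation, 65 do not.)

191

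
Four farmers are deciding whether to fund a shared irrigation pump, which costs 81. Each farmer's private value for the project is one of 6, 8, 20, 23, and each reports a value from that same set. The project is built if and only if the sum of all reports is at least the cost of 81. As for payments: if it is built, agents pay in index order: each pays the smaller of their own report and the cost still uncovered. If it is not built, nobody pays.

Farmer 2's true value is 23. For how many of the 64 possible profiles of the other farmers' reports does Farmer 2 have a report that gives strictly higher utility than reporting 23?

7

Others report (20, 20, 23): truth gives 0; report 20 gives 3 > 0. Violating.
Others report (20, 23, 20): truth gives 0; report 20 gives 3 > 0. Violating.
Others report (20, 23, 23): truth gives 0; report 20 gives 3 > 0. Violating.
Others report (23, 20, 20): truth gives 0; report 20 gives 3 > 0. Violating.
Others report (6, 6, 6): truth gives 0; no alternative beats it.
Others report (6, 6, 8): truth gives 0; no alternative beats it.
(Checking all 64 profiles: 7 have a profitable deviation, 57 do not.)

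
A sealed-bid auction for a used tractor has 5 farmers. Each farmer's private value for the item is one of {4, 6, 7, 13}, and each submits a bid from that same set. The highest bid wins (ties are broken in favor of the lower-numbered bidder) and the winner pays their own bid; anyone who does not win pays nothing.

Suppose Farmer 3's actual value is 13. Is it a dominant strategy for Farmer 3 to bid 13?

No

Consider the case where Farmer 1 bids 4, Farmer 2 bids 4, Farmer 4 bids 4 and Farmer 5 bids 4.
Truthful bid 13: wins, pays 13, utility 13 - 13 = 0.
Bid 6 instead: wins, pays 6, utility 13 - 6 = 7.
Since 7 > 0, bidding 6 is strictly better here, so truthful bidding is not dominant.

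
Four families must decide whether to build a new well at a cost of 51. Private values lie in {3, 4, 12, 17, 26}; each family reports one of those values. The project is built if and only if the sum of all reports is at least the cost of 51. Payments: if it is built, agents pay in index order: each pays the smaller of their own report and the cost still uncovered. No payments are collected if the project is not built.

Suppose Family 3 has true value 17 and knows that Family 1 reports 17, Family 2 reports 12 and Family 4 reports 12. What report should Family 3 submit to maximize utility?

12

Report 3: project not built, utility 0.
Report 4: project not built, utility 0.
Report 12: project built, pays 12, utility 17 - 12 = 5.
Report 17: project built, pays 17, utility 17 - 17 = 0.
Report 26: project built, pays 22, utility 17 - 22 = -5.
The best choice is 12 with utility 5.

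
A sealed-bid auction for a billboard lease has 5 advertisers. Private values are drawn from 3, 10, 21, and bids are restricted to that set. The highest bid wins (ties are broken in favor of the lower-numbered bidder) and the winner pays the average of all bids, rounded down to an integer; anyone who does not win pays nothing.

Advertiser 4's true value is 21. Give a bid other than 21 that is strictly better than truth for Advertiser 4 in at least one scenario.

10

Suppose Advertiser 1 bids 3, Advertiser 2 bids 3, Advertiser 3 bids 3 and Advertiser 5 bids 3.
Bid 21: wins, pays 6, utility 21 - 6 = 15.
Bid 10: wins, pays 4, utility 21 - 4 = 17.
So bidding 10 beats truth here (17 > 15).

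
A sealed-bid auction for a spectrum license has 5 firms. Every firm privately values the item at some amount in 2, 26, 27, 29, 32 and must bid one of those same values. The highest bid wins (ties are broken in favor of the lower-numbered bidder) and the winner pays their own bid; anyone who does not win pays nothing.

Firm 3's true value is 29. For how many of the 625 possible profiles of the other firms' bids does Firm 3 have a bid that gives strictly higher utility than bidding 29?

Others bid (2, 2, 2, 2): truth gives 0; bid 26 gives 3 > 0. Violating.
Others bid (2, 2, 2, 26): truth gives 0; bid 26 gives 3 > 0. Violating.
Others bid (2, 2, 2, 27): truth gives 0; bid 27 gives 2 > 0. Violating.
Others bid (2, 2, 26, 2): truth gives 0; bid 26 gives 3 > 0. Violating.
Others bid (2, 2, 2, 29): truth gives 0; no alternative beats it.
Others bid (2, 2, 2, 32): truth gives 0; no alternative beats it.
(Checking all 625 profiles: 36 have a profitable deviation, 589 do not.)

36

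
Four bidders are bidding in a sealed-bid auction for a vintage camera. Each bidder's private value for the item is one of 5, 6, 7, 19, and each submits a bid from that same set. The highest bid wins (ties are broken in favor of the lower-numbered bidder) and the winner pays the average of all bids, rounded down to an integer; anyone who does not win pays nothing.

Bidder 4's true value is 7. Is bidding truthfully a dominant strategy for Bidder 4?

Check each profile of the others' bids and compare truth against every alternative bid.
Others bid (5, 5, 6): truth gives 2, best alternative gives 0.
Others bid (5, 6, 5): truth gives 2, best alternative gives 0.
Others bid (6, 5, 5): truth gives 2, best alternative gives 0.
Others bid (5, 6, 6): truth gives 1, best alternative gives 0.
Others bid (6, 5, 6): truth gives 1, best alternative gives 0.
Others bid (6, 6, 5): truth gives 1, best alternative gives 0.
(Remaining 58 profiles checked similarly; truth is weakly best in each.)
In every case the truthful bid is at least as good as any alternative, so it is a dominant strategy.

Yes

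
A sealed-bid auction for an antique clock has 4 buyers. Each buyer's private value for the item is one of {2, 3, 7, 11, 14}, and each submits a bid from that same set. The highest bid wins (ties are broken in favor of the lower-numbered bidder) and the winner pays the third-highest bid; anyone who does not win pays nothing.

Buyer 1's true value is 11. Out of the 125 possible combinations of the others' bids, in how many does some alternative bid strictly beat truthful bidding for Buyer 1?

27

Others bid (2, 2, 14): truth gives 0; bid 14 gives 9 > 0. Violating.
Others bid (2, 3, 14): truth gives 0; bid 14 gives 8 > 0. Violating.
Others bid (2, 7, 14): truth gives 0; bid 14 gives 4 > 0. Violating.
Others bid (2, 14, 2): truth gives 0; bid 14 gives 9 > 0. Violating.
Others bid (2, 2, 2): truth gives 9; no alternative beats it.
Others bid (2, 2, 3): truth gives 9; no alternative beats it.
(Checking all 125 profiles: 27 have a profitable deviation, 98 do not.)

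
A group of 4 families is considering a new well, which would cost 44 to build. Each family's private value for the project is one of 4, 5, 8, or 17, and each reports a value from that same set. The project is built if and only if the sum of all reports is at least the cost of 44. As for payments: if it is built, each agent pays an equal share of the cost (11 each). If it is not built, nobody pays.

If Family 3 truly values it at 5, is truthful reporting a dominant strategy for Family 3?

Consider the case where Family 1 reports 5, Family 2 reports 17 and Family 4 reports 17.
Truthful report 5: project built, pays 11, utility 5 - 11 = -6.
Report 4 instead: project not built, utility 0.
Since 0 > -6, reporting 4 is strictly better here, so truthful reporting is not dominant.

No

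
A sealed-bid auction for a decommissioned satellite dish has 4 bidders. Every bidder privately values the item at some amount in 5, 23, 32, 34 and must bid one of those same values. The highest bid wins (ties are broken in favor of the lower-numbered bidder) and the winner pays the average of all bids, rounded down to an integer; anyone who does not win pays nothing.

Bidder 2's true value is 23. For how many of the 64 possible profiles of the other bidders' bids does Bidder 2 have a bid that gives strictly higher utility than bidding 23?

Others bid (5, 5, 32): truth gives 0; bid 32 gives 5 > 0. Violating.
Others bid (5, 5, 34): truth gives 0; bid 34 gives 4 > 0. Violating.
Others bid (5, 32, 5): truth gives 0; bid 32 gives 5 > 0. Violating.
Others bid (5, 34, 5): truth gives 0; bid 34 gives 4 > 0. Violating.
Others bid (5, 5, 5): truth gives 14; no alternative beats it.
Others bid (5, 5, 23): truth gives 9; no alternative beats it.
(Checking all 64 profiles: 8 have a profitable deviation, 56 do not.)

8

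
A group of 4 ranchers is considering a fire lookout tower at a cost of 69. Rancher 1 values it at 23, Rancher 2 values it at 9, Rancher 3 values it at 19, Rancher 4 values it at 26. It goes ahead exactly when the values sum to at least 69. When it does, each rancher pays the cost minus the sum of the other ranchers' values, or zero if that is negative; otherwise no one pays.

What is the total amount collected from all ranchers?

Total value 77 ≥ cost 69, so it is built.
Rancher 1: others sum to 54; max(0, 69 - 54) = 15.
Rancher 2: others sum to 68; max(0, 69 - 68) = 1.
Rancher 3: others sum to 58; max(0, 69 - 58) = 11.
Rancher 4: others sum to 51; max(0, 69 - 51) = 18.
Total collected = 15 + 1 + 11 + 18 = 45.

45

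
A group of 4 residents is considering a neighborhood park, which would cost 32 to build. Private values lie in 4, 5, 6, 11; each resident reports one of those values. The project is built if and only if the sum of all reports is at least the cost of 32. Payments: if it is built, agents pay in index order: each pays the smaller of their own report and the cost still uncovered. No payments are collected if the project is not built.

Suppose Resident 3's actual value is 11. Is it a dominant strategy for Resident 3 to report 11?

No

Consider the case where Resident 1 reports 4, Resident 2 reports 11 and Resident 4 reports 11.
Truthful report 11: project built, pays 11, utility 11 - 11 = 0.
Report 6 instead: project built, pays 6, utility 11 - 6 = 5.
Since 5 > 0, reporting 6 is strictly better here, so truthful reporting is not dominant.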